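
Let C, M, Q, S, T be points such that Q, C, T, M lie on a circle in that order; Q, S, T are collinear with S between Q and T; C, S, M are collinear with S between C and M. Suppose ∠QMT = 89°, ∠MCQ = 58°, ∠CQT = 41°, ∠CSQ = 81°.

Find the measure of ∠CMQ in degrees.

1. ∠QCT = 91°  [cyclic QCTM, opposite ∠C+∠M]
2. ∠CTQ = 48°  [△QCT]
3. ∠CMQ = 48°  [same arc QC]

∠CMQ = 48°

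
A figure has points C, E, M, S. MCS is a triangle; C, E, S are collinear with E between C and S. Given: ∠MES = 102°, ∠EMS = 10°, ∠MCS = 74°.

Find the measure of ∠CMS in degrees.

∠CMS = 38°

1. ∠ESM = 68°  [△MES]
2. ∠CSM = 68°  [E on ray SC]
3. ∠CMS = 38°  [△MCS]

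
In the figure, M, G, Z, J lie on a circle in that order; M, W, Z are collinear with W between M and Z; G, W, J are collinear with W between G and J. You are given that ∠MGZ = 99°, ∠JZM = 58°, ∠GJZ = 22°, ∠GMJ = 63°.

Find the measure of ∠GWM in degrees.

1. ∠JGM = 58°  [same arc MJ]
2. ∠GMZ = 22°  [same arc GZ]
3. ∠GWM = 100°  [△MWG]

∠GWM = 100°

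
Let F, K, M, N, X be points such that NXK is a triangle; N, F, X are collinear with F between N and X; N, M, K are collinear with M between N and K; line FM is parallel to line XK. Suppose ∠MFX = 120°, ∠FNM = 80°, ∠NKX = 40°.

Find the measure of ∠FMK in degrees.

∠FMK = 140°

1. ∠MFN = 60°  [linear pair at F on NX]
2. ∠FMN = 40°  [△NFM]
3. ∠FMK = 140°  [linear pair at M on NK]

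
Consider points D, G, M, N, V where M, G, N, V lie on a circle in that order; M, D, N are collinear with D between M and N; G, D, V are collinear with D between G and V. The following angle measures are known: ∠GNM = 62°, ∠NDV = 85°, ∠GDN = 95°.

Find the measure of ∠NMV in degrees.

1. ∠GVM = 62°  [same arc MG]
2. ∠MDV = 95°  [linear pair at D on MN]
3. ∠NMV = 23°  [△MDV]

∠NMV = 23°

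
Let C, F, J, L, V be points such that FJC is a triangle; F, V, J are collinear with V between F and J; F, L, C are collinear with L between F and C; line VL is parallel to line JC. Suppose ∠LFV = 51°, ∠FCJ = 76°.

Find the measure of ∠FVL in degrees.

∠FVL = 53°

1. ∠CFJ = 51°  [V on FJ, L on FC]
2. ∠CJF = 53°  [△FJC]
3. ∠FVL = 53°  [VL∥JC, corresponding at V]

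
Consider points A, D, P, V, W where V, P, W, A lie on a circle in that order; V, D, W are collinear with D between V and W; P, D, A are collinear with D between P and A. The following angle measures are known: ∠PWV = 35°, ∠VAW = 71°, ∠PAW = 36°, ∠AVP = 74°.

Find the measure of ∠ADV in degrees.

∠ADV = 107°

1. ∠PAV = 35°  [same arc VP]
2. ∠PVW = 36°  [same arc PW]
3. ∠APV = 71°  [△VPA]
4. ∠PDV = 73°  [△VDP]
5. ∠ADW = 73°  [vertical angles at D]
6. ∠ADV = 107°  [linear pair at D on VW]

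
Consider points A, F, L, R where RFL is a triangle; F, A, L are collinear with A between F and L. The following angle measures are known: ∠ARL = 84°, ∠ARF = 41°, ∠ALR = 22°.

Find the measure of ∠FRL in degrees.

1. ∠LAR = 74°  [△RAL]
2. ∠FLR = 22°  [A on ray LF]
3. ∠FAR = 106°  [linear pair at A on FL]
4. ∠AFR = 33°  [△RFA]
5. ∠LFR = 33°  [A on ray FL]
6. ∠FRL = 125°  [△RFL]

∠FRL = 125°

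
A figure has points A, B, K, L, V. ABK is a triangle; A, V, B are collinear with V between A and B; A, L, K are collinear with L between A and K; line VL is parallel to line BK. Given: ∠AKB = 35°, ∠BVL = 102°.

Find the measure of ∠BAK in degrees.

1. ∠ALV = 35°  [VL∥BK, corresponding at L]
2. ∠AVL = 78°  [linear pair at V on AB]
3. ∠LAV = 67°  [△AVL]
4. ∠BAK = 67°  [V on AB, L on AK]

∠BAK = 67°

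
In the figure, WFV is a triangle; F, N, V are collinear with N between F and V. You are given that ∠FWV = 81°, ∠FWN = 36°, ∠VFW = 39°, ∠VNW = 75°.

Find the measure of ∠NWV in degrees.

∠NWV = 45°

1. ∠FVW = 60°  [△WFV]
2. ∠NVW = 60°  [N on ray VF]
3. ∠NWV = 45°  [△WNV]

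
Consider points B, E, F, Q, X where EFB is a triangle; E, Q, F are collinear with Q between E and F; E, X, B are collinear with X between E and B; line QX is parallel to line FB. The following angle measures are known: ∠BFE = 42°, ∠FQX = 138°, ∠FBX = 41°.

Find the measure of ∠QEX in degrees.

1. ∠EBF = 41°  [X on ray BE]
2. ∠BEF = 97°  [△EFB]
3. ∠QEX = 97°  [Q on EF, X on EB]

∠QEX = 97°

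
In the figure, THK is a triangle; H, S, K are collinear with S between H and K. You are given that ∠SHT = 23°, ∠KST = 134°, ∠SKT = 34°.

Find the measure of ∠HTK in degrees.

∠HTK = 123°

1. ∠KHT = 23°  [S on ray HK]
2. ∠HKT = 34°  [S on ray KH]
3. ∠HTK = 123°  [△THK]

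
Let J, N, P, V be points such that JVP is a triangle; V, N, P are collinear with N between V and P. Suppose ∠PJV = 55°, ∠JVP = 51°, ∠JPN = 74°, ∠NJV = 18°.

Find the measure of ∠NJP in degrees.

∠NJP = 37°

1. ∠JVN = 51°  [N on ray VP]
2. ∠JNV = 111°  [△JVN]
3. ∠JNP = 69°  [linear pair at N on VP]
4. ∠NJP = 37°  [△JNP]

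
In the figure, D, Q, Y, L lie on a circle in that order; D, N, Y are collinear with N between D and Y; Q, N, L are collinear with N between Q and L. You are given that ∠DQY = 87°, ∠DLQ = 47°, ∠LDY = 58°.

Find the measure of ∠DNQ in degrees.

∠DNQ = 105°

1. ∠DLY = 93°  [cyclic DQYL, opposite ∠Q+∠L]
2. ∠DYQ = 47°  [same arc DQ]
3. ∠DYL = 29°  [△DYL]
4. ∠QDY = 46°  [△DQY]
5. ∠DQL = 29°  [same arc DL]
6. ∠DNQ = 105°  [△DNQ]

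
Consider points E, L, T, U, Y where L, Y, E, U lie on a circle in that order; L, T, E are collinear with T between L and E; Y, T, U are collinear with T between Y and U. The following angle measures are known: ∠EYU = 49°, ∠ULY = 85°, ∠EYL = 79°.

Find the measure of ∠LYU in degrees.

1. ∠ELU = 49°  [same arc EU]
2. ∠EUL = 101°  [cyclic LYEU, opposite ∠Y+∠U]
3. ∠LEU = 30°  [△LEU]
4. ∠LYU = 30°  [same arc LU]

∠LYU = 30°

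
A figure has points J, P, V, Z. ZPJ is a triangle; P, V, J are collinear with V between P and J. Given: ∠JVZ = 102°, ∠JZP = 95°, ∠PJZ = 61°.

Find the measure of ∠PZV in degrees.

1. ∠PVZ = 78°  [linear pair at V on PJ]
2. ∠JPZ = 24°  [△ZPJ]
3. ∠VPZ = 24°  [V on ray PJ]
4. ∠PZV = 78°  [△ZPV]

∠PZV = 78°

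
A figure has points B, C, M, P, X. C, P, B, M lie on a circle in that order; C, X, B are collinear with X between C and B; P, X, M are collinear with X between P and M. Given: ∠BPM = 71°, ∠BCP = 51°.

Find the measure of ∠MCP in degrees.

1. ∠BMP = 51°  [same arc PB]
2. ∠MBP = 58°  [△PBM]
3. ∠MCP = 122°  [cyclic CPBM, opposite ∠C+∠B]

∠MCP = 122°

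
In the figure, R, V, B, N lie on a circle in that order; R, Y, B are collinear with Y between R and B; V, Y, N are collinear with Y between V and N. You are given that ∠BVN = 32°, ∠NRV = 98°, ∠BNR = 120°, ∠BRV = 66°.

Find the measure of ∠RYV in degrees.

1. ∠BRN = 32°  [same arc BN]
2. ∠NBR = 28°  [△RBN]
3. ∠NVR = 28°  [same arc RN]
4. ∠RYV = 86°  [△RYV]

∠RYV = 86°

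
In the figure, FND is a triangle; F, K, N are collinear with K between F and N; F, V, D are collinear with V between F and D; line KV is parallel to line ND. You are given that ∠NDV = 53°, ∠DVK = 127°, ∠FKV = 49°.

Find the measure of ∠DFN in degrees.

∠DFN = 78°

1. ∠FDN = 53°  [V on ray DF]
2. ∠DNF = 49°  [KV∥ND, corresponding at K]
3. ∠DFN = 78°  [△FND]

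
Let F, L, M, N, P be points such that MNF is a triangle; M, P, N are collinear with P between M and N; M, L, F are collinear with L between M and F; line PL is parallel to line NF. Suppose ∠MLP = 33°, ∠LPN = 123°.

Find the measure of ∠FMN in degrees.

1. ∠LPM = 57°  [linear pair at P on MN]
2. ∠LMP = 90°  [△MPL]
3. ∠FMN = 90°  [P on MN, L on MF]

∠FMN = 90°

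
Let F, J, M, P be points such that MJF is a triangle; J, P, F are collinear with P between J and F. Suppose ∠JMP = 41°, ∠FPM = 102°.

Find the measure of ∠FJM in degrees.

1. ∠JPM = 78°  [linear pair at P on JF]
2. ∠MJP = 61°  [△MJP]
3. ∠FJM = 61°  [P on ray JF]

∠FJM = 61°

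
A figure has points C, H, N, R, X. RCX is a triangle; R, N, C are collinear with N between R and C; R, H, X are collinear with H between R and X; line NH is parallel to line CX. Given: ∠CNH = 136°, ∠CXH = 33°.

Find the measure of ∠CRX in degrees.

1. ∠HNR = 44°  [linear pair at N on RC]
2. ∠CXR = 33°  [H on ray XR]
3. ∠RCX = 44°  [NH∥CX, corresponding at N]
4. ∠CRX = 103°  [△RCX]

∠CRX = 103°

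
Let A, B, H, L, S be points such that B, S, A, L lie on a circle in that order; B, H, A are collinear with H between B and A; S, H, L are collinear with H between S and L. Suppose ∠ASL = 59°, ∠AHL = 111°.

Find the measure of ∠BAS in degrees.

1. ∠ABL = 59°  [same arc AL]
2. ∠BHL = 69°  [linear pair at H on BA]
3. ∠BLS = 52°  [△BHL]
4. ∠BAS = 52°  [same arc BS]

∠BAS = 52°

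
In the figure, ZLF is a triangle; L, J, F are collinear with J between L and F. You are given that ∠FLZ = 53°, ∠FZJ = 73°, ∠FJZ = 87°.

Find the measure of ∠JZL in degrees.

∠JZL = 34°

1. ∠JLZ = 53°  [J on ray LF]
2. ∠LJZ = 93°  [linear pair at J on LF]
3. ∠JZL = 34°  [△ZLJ]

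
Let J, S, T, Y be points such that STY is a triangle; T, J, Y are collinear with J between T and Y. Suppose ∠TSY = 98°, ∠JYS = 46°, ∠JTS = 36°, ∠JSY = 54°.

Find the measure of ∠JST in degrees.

1. ∠SJY = 80°  [△SJY]
2. ∠SJT = 100°  [linear pair at J on TY]
3. ∠JST = 44°  [△STJ]

∠JST = 44°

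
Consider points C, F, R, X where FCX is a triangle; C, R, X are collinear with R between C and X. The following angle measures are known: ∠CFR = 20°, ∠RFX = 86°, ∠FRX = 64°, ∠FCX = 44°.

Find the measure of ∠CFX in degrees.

1. ∠FXR = 30°  [△FRX]
2. ∠CXF = 30°  [R on ray XC]
3. ∠CFX = 106°  [△FCX]

∠CFX = 106°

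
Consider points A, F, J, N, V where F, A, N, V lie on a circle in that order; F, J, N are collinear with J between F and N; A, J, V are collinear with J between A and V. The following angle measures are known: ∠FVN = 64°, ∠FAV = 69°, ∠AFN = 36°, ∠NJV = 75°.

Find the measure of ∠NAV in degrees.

∠NAV = 47°

1. ∠FAN = 116°  [cyclic FANV, opposite ∠A+∠V]
2. ∠AJF = 75°  [△FJA]
3. ∠ANF = 28°  [△FAN]
4. ∠AJN = 105°  [linear pair at J on FN]
5. ∠NAV = 47°  [△AJN]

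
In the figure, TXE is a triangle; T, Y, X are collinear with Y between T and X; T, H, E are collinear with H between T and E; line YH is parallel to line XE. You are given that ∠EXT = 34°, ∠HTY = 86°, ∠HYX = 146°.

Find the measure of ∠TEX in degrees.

1. ∠HYT = 34°  [YH∥XE, corresponding at Y]
2. ∠THY = 60°  [△TYH]
3. ∠TEX = 60°  [YH∥XE, corresponding at H]

∠TEX = 60°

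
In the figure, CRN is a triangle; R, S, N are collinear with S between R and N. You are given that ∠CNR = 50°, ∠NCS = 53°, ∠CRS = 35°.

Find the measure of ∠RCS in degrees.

1. ∠CNS = 50°  [S on ray NR]
2. ∠CSN = 77°  [△CSN]
3. ∠CSR = 103°  [linear pair at S on RN]
4. ∠RCS = 42°  [△CRS]

∠RCS = 42°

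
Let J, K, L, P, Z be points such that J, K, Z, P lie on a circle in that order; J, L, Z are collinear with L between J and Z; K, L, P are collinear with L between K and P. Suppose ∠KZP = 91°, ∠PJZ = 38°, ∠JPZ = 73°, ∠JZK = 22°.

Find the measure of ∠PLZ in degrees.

∠PLZ = 60°

1. ∠PKZ = 38°  [same arc ZP]
2. ∠JZP = 69°  [△JZP]
3. ∠KPZ = 51°  [△KZP]
4. ∠PLZ = 60°  [△ZLP]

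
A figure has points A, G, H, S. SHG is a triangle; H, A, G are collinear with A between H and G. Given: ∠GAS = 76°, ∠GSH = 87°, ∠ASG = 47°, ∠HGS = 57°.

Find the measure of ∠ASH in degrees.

1. ∠HAS = 104°  [linear pair at A on HG]
2. ∠GHS = 36°  [△SHG]
3. ∠AHS = 36°  [A on ray HG]
4. ∠ASH = 40°  [△SHA]

∠ASH = 40°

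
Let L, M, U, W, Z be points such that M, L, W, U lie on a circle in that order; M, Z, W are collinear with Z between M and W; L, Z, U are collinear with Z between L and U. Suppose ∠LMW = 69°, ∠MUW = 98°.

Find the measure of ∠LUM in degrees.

1. ∠MLW = 82°  [cyclic MLWU, opposite ∠L+∠U]
2. ∠LWM = 29°  [△MLW]
3. ∠LUM = 29°  [same arc ML]

∠LUM = 29°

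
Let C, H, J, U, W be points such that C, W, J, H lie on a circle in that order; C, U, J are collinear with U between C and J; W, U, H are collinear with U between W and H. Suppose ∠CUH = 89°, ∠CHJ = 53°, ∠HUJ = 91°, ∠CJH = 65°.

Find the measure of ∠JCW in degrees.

∠JCW = 24°

1. ∠CUW = 91°  [vertical angles at U]
2. ∠CWH = 65°  [same arc CH]
3. ∠JCW = 24°  [△CUW]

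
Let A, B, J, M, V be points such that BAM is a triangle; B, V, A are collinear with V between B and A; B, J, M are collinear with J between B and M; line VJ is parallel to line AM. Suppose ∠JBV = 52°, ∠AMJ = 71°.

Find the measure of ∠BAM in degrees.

∠BAM = 57°

1. ∠ABM = 52°  [V on BA, J on BM]
2. ∠AMB = 71°  [J on ray MB]
3. ∠BAM = 57°  [△BAM]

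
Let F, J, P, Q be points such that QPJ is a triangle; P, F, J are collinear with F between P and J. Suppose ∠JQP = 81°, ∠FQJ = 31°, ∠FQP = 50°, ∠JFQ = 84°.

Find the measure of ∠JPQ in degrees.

∠JPQ = 34°

1. ∠FJQ = 65°  [△QFJ]
2. ∠PJQ = 65°  [F on ray JP]
3. ∠JPQ = 34°  [△QPJ]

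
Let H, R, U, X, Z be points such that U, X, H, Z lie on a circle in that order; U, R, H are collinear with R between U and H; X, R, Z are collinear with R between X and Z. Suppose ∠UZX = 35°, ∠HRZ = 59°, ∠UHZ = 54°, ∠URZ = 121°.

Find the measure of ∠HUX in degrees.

∠HUX = 67°

1. ∠URX = 59°  [vertical angles at R]
2. ∠UXZ = 54°  [same arc UZ]
3. ∠HUX = 67°  [△URX]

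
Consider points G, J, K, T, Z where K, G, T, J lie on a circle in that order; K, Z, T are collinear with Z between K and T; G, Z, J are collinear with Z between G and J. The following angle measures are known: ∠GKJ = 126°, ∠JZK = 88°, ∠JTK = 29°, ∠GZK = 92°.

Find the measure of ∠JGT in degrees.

∠JGT = 67°

1. ∠GTJ = 54°  [cyclic KGTJ, opposite ∠K+∠T]
2. ∠JZT = 92°  [linear pair at Z on KT]
3. ∠GJT = 59°  [△TZJ]
4. ∠JGT = 67°  [△GTJ]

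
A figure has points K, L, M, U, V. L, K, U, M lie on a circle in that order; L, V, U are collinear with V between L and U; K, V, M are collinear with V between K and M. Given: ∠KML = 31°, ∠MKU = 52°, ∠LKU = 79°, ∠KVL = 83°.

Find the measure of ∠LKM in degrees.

1. ∠KUL = 31°  [same arc LK]
2. ∠KLU = 70°  [△LKU]
3. ∠LKM = 27°  [△LVK]

∠LKM = 27°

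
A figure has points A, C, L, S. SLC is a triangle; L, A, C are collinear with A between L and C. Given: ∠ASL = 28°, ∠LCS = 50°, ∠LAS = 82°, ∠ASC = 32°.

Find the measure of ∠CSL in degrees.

1. ∠ALS = 70°  [△SLA]
2. ∠CLS = 70°  [A on ray LC]
3. ∠CSL = 60°  [△SLC]

∠CSL = 60°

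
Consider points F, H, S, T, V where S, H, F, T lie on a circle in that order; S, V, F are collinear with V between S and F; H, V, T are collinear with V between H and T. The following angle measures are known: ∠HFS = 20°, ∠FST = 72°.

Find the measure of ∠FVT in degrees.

∠FVT = 92°

1. ∠HTS = 20°  [same arc SH]
2. ∠SVT = 88°  [△SVT]
3. ∠FVT = 92°  [linear pair at V on SF]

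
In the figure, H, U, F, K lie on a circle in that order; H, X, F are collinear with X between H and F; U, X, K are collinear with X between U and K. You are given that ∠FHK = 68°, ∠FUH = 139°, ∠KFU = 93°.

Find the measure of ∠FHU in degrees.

1. ∠FUK = 68°  [same arc FK]
2. ∠FKU = 19°  [△UFK]
3. ∠FHU = 19°  [same arc UF]

∠FHU = 19°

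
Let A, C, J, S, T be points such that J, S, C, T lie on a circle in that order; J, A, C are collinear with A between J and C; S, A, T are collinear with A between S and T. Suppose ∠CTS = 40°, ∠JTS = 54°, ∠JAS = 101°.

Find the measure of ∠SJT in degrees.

1. ∠CJS = 40°  [same arc SC]
2. ∠JST = 39°  [△JAS]
3. ∠SJT = 87°  [△JST]

∠SJT = 87°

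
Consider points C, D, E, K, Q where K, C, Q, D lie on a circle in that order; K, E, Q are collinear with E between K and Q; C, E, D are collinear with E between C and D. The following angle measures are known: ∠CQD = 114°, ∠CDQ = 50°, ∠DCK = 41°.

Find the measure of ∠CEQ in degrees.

∠CEQ = 91°

1. ∠CKQ = 50°  [same arc CQ]
2. ∠CEK = 89°  [△KEC]
3. ∠CEQ = 91°  [linear pair at E on KQ]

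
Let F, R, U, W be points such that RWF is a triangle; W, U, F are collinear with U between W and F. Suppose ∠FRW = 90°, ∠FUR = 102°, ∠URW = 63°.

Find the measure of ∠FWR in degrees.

∠FWR = 39°

1. ∠RUW = 78°  [linear pair at U on WF]
2. ∠RWU = 39°  [△RWU]
3. ∠FWR = 39°  [U on ray WF]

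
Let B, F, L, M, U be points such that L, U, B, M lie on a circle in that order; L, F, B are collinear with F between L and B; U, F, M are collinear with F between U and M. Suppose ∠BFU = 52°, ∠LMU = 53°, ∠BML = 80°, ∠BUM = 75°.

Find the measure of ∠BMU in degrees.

∠BMU = 27°

1. ∠LFM = 52°  [vertical angles at F]
2. ∠BLM = 75°  [△LFM]
3. ∠LBM = 25°  [△LBM]
4. ∠BFM = 128°  [linear pair at F on LB]
5. ∠BMU = 27°  [△BFM]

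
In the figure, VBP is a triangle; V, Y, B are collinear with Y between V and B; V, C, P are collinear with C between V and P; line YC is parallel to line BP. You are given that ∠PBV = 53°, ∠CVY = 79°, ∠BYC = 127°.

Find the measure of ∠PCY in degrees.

∠PCY = 132°

1. ∠CYV = 53°  [YC∥BP, corresponding at Y]
2. ∠VCY = 48°  [△VYC]
3. ∠PCY = 132°  [linear pair at C on VP]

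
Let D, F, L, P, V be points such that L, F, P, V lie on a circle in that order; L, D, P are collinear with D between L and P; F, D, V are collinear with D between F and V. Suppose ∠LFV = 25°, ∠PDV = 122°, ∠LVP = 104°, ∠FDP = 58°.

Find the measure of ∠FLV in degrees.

1. ∠LPV = 25°  [same arc LV]
2. ∠LDV = 58°  [linear pair at D on LP]
3. ∠PLV = 51°  [△LPV]
4. ∠FVL = 71°  [△LDV]
5. ∠FLV = 84°  [△LFV]

∠FLV = 84°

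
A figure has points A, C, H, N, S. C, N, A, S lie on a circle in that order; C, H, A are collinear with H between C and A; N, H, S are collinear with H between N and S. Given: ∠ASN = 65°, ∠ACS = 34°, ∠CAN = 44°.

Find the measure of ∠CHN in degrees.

∠CHN = 78°

1. ∠ANS = 34°  [same arc AS]
2. ∠AHN = 102°  [△NHA]
3. ∠CHN = 78°  [linear pair at H on CA]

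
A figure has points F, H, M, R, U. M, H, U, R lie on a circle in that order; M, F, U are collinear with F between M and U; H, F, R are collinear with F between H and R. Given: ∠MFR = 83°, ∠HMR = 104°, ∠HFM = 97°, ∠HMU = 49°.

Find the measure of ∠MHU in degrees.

∠MHU = 89°

1. ∠HFU = 83°  [vertical angles at F]
2. ∠HUR = 76°  [cyclic MHUR, opposite ∠M+∠U]
3. ∠HRU = 49°  [same arc HU]
4. ∠RHU = 55°  [△HUR]
5. ∠HUM = 42°  [△HFU]
6. ∠MHU = 89°  [△MHU]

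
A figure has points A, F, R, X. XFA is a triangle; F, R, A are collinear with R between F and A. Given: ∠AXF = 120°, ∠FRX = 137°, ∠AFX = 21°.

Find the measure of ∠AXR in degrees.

1. ∠FAX = 39°  [△XFA]
2. ∠ARX = 43°  [linear pair at R on FA]
3. ∠RAX = 39°  [R on ray AF]
4. ∠AXR = 98°  [△XRA]

∠AXR = 98°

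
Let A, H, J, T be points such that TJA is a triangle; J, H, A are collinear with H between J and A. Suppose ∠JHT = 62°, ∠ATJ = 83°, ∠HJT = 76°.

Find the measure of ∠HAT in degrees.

1. ∠AJT = 76°  [H on ray JA]
2. ∠JAT = 21°  [△TJA]
3. ∠HAT = 21°  [H on ray AJ]

∠HAT = 21°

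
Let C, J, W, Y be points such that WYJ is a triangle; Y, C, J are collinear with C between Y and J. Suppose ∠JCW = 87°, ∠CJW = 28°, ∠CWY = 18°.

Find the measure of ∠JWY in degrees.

1. ∠WCY = 93°  [linear pair at C on YJ]
2. ∠WJY = 28°  [C on ray JY]
3. ∠CYW = 69°  [△WYC]
4. ∠JYW = 69°  [C on ray YJ]
5. ∠JWY = 83°  [△WYJ]

∠JWY = 83°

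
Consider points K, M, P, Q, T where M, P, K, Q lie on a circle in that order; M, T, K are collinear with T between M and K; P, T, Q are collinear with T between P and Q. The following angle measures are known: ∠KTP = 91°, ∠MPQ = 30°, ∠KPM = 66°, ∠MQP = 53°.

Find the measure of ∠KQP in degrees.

1. ∠MTQ = 91°  [vertical angles at T]
2. ∠MKQ = 30°  [same arc MQ]
3. ∠KTQ = 89°  [linear pair at T on MK]
4. ∠KQP = 61°  [△KTQ]

∠KQP = 61°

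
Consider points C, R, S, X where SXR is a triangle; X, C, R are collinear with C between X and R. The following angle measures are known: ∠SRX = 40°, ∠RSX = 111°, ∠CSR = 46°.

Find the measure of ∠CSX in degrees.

∠CSX = 65°

1. ∠RXS = 29°  [△SXR]
2. ∠CRS = 40°  [C on ray RX]
3. ∠RCS = 94°  [△SCR]
4. ∠CXS = 29°  [C on ray XR]
5. ∠SCX = 86°  [linear pair at C on XR]
6. ∠CSX = 65°  [△SXC]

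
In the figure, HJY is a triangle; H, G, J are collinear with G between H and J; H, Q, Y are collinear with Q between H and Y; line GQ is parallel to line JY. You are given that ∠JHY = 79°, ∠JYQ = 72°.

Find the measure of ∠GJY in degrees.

∠GJY = 29°

1. ∠HYJ = 72°  [Q on ray YH]
2. ∠HJY = 29°  [△HJY]
3. ∠GJY = 29°  [G on ray JH]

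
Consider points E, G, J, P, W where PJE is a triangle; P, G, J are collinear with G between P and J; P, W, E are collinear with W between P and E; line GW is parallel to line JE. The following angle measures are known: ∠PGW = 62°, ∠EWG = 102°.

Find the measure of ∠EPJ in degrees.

1. ∠GWP = 78°  [linear pair at W on PE]
2. ∠GPW = 40°  [△PGW]
3. ∠EPJ = 40°  [G on PJ, W on PE]

∠EPJ = 40°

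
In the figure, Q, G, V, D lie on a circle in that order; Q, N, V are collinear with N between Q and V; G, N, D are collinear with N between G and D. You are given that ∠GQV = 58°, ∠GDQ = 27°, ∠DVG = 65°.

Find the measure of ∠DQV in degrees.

1. ∠GDV = 58°  [same arc GV]
2. ∠DGV = 57°  [△GVD]
3. ∠DQV = 57°  [same arc VD]

∠DQV = 57°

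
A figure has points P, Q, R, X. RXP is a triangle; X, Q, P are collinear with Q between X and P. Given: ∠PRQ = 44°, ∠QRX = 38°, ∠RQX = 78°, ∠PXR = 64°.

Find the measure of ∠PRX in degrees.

∠PRX = 82°

1. ∠PQR = 102°  [linear pair at Q on XP]
2. ∠QPR = 34°  [△RQP]
3. ∠RPX = 34°  [Q on ray PX]
4. ∠PRX = 82°  [△RXP]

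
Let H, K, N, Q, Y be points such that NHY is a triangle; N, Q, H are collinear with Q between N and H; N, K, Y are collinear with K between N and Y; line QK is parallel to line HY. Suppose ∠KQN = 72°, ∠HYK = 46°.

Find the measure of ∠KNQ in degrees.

∠KNQ = 62°

1. ∠NHY = 72°  [QK∥HY, corresponding at Q]
2. ∠HYN = 46°  [K on ray YN]
3. ∠HNY = 62°  [△NHY]
4. ∠KNQ = 62°  [Q on NH, K on NY]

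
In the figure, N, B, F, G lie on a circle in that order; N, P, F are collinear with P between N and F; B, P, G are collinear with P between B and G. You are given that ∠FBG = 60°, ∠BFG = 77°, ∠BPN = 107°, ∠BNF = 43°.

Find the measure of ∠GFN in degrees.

1. ∠BGF = 43°  [△BFG]
2. ∠FPG = 107°  [vertical angles at P]
3. ∠GFN = 30°  [△FPG]

∠GFN = 30°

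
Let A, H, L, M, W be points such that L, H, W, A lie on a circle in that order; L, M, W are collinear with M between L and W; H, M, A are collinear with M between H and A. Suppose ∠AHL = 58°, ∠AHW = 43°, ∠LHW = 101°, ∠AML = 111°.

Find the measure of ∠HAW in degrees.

1. ∠AWL = 58°  [same arc LA]
2. ∠AMW = 69°  [linear pair at M on LW]
3. ∠HAW = 53°  [△WMA]

∠HAW = 53°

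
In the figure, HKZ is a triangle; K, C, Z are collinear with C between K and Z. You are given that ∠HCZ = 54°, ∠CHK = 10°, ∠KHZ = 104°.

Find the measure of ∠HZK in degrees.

∠HZK = 32°

1. ∠HCK = 126°  [linear pair at C on KZ]
2. ∠CKH = 44°  [△HKC]
3. ∠HKZ = 44°  [C on ray KZ]
4. ∠HZK = 32°  [△HKZ]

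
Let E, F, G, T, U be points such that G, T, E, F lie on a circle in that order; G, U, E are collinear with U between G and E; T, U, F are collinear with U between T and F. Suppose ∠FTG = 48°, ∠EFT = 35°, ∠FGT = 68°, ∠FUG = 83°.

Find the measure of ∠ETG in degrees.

1. ∠GFT = 64°  [△GTF]
2. ∠EGT = 35°  [same arc TE]
3. ∠GET = 64°  [same arc GT]
4. ∠ETG = 81°  [△GTE]

∠ETG = 81°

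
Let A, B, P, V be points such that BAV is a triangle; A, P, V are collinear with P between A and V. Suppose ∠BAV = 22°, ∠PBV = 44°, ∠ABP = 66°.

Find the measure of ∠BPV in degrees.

1. ∠BAP = 22°  [P on ray AV]
2. ∠APB = 92°  [△BAP]
3. ∠BPV = 88°  [linear pair at P on AV]

∠BPV = 88°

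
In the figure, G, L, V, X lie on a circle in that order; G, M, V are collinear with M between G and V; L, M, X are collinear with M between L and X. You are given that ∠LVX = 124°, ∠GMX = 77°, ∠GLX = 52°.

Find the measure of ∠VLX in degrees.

∠VLX = 31°

1. ∠VMX = 103°  [linear pair at M on GV]
2. ∠GVX = 52°  [same arc GX]
3. ∠LXV = 25°  [△VMX]
4. ∠VLX = 31°  [△LVX]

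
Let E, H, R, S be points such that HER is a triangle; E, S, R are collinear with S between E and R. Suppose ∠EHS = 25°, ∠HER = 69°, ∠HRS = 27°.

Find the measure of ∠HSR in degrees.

1. ∠HES = 69°  [S on ray ER]
2. ∠ESH = 86°  [△HES]
3. ∠HSR = 94°  [linear pair at S on ER]

∠HSR = 94°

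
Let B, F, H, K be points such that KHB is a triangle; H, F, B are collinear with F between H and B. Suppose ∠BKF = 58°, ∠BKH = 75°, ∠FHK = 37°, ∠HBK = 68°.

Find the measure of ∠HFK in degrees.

1. ∠FBK = 68°  [F on ray BH]
2. ∠BFK = 54°  [△KFB]
3. ∠HFK = 126°  [linear pair at F on HB]

∠HFK = 126°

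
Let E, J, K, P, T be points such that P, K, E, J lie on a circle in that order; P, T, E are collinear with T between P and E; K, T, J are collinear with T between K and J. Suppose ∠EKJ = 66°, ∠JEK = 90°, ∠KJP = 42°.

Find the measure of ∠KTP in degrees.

∠KTP = 108°

1. ∠EJK = 24°  [△KEJ]
2. ∠JPK = 90°  [cyclic PKEJ, opposite ∠P+∠E]
3. ∠JKP = 48°  [△PKJ]
4. ∠EPK = 24°  [same arc KE]
5. ∠KTP = 108°  [△PTK]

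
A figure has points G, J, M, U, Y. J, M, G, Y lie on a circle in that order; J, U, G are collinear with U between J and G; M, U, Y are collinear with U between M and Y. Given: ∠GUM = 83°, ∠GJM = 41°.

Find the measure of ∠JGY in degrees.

∠JGY = 42°

1. ∠JUY = 83°  [vertical angles at U]
2. ∠GYM = 41°  [same arc MG]
3. ∠GUY = 97°  [linear pair at U on JG]
4. ∠JGY = 42°  [△GUY]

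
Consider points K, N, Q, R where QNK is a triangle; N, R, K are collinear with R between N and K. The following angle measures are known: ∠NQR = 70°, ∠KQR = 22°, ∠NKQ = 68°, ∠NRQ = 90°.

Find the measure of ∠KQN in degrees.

∠KQN = 92°

1. ∠QNR = 20°  [△QNR]
2. ∠KNQ = 20°  [R on ray NK]
3. ∠KQN = 92°  [△QNK]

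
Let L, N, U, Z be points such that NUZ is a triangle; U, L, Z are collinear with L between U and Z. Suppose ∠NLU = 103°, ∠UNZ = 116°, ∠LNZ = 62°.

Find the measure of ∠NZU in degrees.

∠NZU = 41°

1. ∠NLZ = 77°  [linear pair at L on UZ]
2. ∠LZN = 41°  [△NLZ]
3. ∠NZU = 41°  [L on ray ZU]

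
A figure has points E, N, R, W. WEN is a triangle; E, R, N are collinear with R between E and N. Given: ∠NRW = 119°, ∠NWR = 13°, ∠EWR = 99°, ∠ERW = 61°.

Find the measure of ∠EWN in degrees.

∠EWN = 112°

1. ∠RNW = 48°  [△WRN]
2. ∠REW = 20°  [△WER]
3. ∠ENW = 48°  [R on ray NE]
4. ∠NEW = 20°  [R on ray EN]
5. ∠EWN = 112°  [△WEN]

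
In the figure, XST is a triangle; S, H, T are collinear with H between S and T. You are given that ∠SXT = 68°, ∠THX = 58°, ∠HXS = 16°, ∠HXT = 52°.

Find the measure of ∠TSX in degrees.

∠TSX = 42°

1. ∠SHX = 122°  [linear pair at H on ST]
2. ∠HSX = 42°  [△XSH]
3. ∠TSX = 42°  [H on ray ST]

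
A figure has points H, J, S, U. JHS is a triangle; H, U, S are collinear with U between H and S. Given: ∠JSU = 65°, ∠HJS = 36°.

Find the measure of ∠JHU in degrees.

∠JHU = 79°

1. ∠HSJ = 65°  [U on ray SH]
2. ∠JHS = 79°  [△JHS]
3. ∠JHU = 79°  [U on ray HS]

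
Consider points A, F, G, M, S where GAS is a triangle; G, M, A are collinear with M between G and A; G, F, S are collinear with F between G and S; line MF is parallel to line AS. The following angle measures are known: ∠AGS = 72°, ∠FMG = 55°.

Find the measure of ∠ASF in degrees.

1. ∠FGM = 72°  [M on GA, F on GS]
2. ∠GFM = 53°  [△GMF]
3. ∠MFS = 127°  [linear pair at F on GS]
4. ∠ASF = 53°  [MF∥AS, co-interior at S–F]

∠ASF = 53°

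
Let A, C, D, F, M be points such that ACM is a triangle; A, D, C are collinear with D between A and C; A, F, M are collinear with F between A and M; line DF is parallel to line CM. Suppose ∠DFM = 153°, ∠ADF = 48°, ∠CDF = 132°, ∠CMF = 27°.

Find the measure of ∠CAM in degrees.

∠CAM = 105°

1. ∠AFD = 27°  [linear pair at F on AM]
2. ∠DAF = 105°  [△ADF]
3. ∠CAM = 105°  [D on AC, F on AM]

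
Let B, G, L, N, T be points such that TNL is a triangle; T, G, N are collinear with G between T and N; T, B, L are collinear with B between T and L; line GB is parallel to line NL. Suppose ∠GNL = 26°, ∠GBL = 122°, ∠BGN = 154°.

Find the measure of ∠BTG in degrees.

∠BTG = 96°

1. ∠GBT = 58°  [linear pair at B on TL]
2. ∠BGT = 26°  [linear pair at G on TN]
3. ∠BTG = 96°  [△TGB]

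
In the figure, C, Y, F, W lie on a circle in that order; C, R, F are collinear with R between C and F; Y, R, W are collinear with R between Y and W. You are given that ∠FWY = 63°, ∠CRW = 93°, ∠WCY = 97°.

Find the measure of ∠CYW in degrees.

∠CYW = 30°

1. ∠FCY = 63°  [same arc YF]
2. ∠FRY = 93°  [vertical angles at R]
3. ∠CRY = 87°  [linear pair at R on CF]
4. ∠CYW = 30°  [△CRY]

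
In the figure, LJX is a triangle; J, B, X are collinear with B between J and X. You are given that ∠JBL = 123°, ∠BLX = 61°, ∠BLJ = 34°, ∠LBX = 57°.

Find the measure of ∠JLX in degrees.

1. ∠BJL = 23°  [△LJB]
2. ∠BXL = 62°  [△LBX]
3. ∠LJX = 23°  [B on ray JX]
4. ∠JXL = 62°  [B on ray XJ]
5. ∠JLX = 95°  [△LJX]

∠JLX = 95°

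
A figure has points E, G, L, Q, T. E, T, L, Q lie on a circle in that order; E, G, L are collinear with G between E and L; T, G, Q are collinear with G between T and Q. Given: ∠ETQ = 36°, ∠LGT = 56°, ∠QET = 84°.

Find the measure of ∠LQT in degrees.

∠LQT = 20°

1. ∠ELQ = 36°  [same arc EQ]
2. ∠EGQ = 56°  [vertical angles at G]
3. ∠LGQ = 124°  [linear pair at G on EL]
4. ∠LQT = 20°  [△LGQ]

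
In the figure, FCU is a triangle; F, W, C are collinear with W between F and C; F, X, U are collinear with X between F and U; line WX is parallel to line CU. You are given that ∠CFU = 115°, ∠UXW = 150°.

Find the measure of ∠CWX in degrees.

∠CWX = 145°

1. ∠WFX = 115°  [W on FC, X on FU]
2. ∠FXW = 30°  [linear pair at X on FU]
3. ∠FWX = 35°  [△FWX]
4. ∠CWX = 145°  [linear pair at W on FC]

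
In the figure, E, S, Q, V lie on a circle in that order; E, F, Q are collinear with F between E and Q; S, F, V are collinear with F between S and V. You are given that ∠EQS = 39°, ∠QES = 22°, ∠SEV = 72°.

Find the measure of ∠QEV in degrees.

∠QEV = 50°

1. ∠EVS = 39°  [same arc ES]
2. ∠ESQ = 119°  [△ESQ]
3. ∠ESV = 69°  [△ESV]
4. ∠EVQ = 61°  [cyclic ESQV, opposite ∠S+∠V]
5. ∠EQV = 69°  [same arc EV]
6. ∠QEV = 50°  [△EQV]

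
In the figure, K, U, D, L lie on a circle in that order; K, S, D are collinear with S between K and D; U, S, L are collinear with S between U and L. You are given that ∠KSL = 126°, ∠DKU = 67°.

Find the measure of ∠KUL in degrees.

1. ∠DSU = 126°  [vertical angles at S]
2. ∠KSU = 54°  [linear pair at S on KD]
3. ∠KUL = 59°  [△KSU]

∠KUL = 59°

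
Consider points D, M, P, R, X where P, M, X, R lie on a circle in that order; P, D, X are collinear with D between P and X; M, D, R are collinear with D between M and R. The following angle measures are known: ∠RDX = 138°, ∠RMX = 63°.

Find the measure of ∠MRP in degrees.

∠MRP = 75°

1. ∠PDR = 42°  [linear pair at D on PX]
2. ∠RPX = 63°  [same arc XR]
3. ∠MRP = 75°  [△PDR]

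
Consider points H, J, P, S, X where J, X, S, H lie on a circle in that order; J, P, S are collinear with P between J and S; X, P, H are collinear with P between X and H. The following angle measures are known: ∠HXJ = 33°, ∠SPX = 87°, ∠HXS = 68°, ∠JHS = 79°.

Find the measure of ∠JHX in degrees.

1. ∠HPJ = 87°  [vertical angles at P]
2. ∠HJS = 68°  [same arc SH]
3. ∠JHX = 25°  [△JPH]

∠JHX = 25°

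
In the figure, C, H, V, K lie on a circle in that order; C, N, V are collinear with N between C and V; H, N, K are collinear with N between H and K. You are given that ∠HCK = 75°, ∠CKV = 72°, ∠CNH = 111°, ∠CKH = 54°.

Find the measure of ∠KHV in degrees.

∠KHV = 57°

1. ∠HNV = 69°  [linear pair at N on CV]
2. ∠CVH = 54°  [same arc CH]
3. ∠KHV = 57°  [△HNV]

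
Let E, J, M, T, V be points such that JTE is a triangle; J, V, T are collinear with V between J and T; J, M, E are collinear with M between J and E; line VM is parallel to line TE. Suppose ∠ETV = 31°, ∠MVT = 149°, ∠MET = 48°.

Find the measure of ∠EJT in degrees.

∠EJT = 101°

1. ∠ETJ = 31°  [V on ray TJ]
2. ∠JET = 48°  [M on ray EJ]
3. ∠EJT = 101°  [△JTE]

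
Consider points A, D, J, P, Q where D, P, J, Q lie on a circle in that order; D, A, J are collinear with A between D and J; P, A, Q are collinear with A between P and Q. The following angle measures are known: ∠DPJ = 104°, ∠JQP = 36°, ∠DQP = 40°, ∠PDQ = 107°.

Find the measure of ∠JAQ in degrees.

1. ∠JDP = 36°  [same arc PJ]
2. ∠DPQ = 33°  [△DPQ]
3. ∠DAP = 111°  [△DAP]
4. ∠JAQ = 111°  [vertical angles at A]

∠JAQ = 111°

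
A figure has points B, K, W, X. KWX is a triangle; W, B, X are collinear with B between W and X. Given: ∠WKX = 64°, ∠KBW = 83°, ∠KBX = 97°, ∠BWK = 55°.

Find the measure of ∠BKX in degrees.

1. ∠KWX = 55°  [B on ray WX]
2. ∠KXW = 61°  [△KWX]
3. ∠BXK = 61°  [B on ray XW]
4. ∠BKX = 22°  [△KBX]

∠BKX = 22°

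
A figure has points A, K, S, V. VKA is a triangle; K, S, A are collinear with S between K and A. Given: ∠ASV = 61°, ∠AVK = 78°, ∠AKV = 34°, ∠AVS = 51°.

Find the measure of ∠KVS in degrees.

1. ∠KSV = 119°  [linear pair at S on KA]
2. ∠SKV = 34°  [S on ray KA]
3. ∠KVS = 27°  [△VKS]

∠KVS = 27°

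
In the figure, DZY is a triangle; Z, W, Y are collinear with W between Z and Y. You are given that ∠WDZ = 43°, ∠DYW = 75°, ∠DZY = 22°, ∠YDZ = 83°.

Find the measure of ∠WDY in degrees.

∠WDY = 40°

1. ∠DZW = 22°  [W on ray ZY]
2. ∠DWZ = 115°  [△DZW]
3. ∠DWY = 65°  [linear pair at W on ZY]
4. ∠WDY = 40°  [△DWY]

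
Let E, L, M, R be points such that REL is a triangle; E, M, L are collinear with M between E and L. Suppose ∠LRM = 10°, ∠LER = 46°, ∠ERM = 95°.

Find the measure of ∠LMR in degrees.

∠LMR = 141°

1. ∠MER = 46°  [M on ray EL]
2. ∠EMR = 39°  [△REM]
3. ∠LMR = 141°  [linear pair at M on EL]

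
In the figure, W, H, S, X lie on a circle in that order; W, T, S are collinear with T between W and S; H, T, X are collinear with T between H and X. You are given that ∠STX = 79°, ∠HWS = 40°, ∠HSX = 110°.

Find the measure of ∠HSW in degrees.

∠HSW = 49°

1. ∠HTW = 79°  [vertical angles at T]
2. ∠HXS = 40°  [same arc HS]
3. ∠SHX = 30°  [△HSX]
4. ∠HTS = 101°  [linear pair at T on WS]
5. ∠HSW = 49°  [△HTS]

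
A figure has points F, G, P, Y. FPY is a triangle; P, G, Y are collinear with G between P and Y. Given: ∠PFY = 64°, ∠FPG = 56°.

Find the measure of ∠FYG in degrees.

∠FYG = 60°

1. ∠FPY = 56°  [G on ray PY]
2. ∠FYP = 60°  [△FPY]
3. ∠FYG = 60°  [G on ray YP]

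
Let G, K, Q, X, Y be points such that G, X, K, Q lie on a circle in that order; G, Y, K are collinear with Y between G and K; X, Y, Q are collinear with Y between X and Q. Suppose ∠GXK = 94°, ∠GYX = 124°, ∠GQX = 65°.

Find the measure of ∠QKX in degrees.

1. ∠KYX = 56°  [linear pair at Y on GK]
2. ∠GKX = 65°  [same arc GX]
3. ∠KXQ = 59°  [△XYK]
4. ∠KGX = 21°  [△GXK]
5. ∠KQX = 21°  [same arc XK]
6. ∠QKX = 100°  [△XKQ]

∠QKX = 100°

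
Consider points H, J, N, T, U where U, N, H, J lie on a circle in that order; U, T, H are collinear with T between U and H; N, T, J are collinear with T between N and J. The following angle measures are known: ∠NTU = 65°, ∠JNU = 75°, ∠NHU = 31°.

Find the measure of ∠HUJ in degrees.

1. ∠HTJ = 65°  [vertical angles at T]
2. ∠NJU = 31°  [same arc UN]
3. ∠JTU = 115°  [linear pair at T on UH]
4. ∠HUJ = 34°  [△UTJ]

∠HUJ = 34°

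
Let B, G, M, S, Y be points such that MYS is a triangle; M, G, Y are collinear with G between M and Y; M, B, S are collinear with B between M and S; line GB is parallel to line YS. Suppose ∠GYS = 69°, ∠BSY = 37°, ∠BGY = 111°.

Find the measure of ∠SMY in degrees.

∠SMY = 74°

1. ∠MYS = 69°  [G on ray YM]
2. ∠MSY = 37°  [B on ray SM]
3. ∠SMY = 74°  [△MYS]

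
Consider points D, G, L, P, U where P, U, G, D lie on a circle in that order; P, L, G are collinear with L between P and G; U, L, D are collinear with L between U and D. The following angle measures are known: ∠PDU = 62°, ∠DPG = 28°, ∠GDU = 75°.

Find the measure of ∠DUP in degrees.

∠DUP = 15°

1. ∠DUG = 28°  [same arc GD]
2. ∠DGU = 77°  [△UGD]
3. ∠DPU = 103°  [cyclic PUGD, opposite ∠P+∠G]
4. ∠DUP = 15°  [△PUD]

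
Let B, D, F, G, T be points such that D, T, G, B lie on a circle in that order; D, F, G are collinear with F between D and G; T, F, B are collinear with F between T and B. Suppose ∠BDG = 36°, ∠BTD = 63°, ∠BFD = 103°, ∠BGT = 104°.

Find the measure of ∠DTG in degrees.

∠DTG = 99°

1. ∠BTG = 36°  [same arc GB]
2. ∠GFT = 103°  [vertical angles at F]
3. ∠GBT = 40°  [△TGB]
4. ∠DGT = 41°  [△TFG]
5. ∠GDT = 40°  [same arc TG]
6. ∠DTG = 99°  [△DTG]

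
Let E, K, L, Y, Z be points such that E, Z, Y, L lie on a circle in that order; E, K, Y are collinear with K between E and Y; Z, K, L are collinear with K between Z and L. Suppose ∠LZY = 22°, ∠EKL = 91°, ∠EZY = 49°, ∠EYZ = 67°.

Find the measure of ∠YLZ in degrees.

1. ∠LEY = 22°  [same arc YL]
2. ∠LKY = 89°  [linear pair at K on EY]
3. ∠ELY = 131°  [cyclic EZYL, opposite ∠Z+∠L]
4. ∠EYL = 27°  [△EYL]
5. ∠YLZ = 64°  [△YKL]

∠YLZ = 64°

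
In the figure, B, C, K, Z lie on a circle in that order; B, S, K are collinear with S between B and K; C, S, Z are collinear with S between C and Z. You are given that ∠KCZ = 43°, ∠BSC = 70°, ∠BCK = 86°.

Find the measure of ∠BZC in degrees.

1. ∠KBZ = 43°  [same arc KZ]
2. ∠KSZ = 70°  [vertical angles at S]
3. ∠BSZ = 110°  [linear pair at S on BK]
4. ∠BZC = 27°  [△BSZ]

∠BZC = 27°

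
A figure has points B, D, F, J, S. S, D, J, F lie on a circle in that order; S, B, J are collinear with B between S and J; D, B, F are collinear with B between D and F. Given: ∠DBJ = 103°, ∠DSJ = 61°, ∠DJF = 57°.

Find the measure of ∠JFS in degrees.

1. ∠FBS = 103°  [vertical angles at B]
2. ∠DFJ = 61°  [same arc DJ]
3. ∠FDJ = 62°  [△DJF]
4. ∠FBJ = 77°  [linear pair at B on SJ]
5. ∠FJS = 42°  [△JBF]
6. ∠FSJ = 62°  [same arc JF]
7. ∠JFS = 76°  [△SJF]

∠JFS = 76°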